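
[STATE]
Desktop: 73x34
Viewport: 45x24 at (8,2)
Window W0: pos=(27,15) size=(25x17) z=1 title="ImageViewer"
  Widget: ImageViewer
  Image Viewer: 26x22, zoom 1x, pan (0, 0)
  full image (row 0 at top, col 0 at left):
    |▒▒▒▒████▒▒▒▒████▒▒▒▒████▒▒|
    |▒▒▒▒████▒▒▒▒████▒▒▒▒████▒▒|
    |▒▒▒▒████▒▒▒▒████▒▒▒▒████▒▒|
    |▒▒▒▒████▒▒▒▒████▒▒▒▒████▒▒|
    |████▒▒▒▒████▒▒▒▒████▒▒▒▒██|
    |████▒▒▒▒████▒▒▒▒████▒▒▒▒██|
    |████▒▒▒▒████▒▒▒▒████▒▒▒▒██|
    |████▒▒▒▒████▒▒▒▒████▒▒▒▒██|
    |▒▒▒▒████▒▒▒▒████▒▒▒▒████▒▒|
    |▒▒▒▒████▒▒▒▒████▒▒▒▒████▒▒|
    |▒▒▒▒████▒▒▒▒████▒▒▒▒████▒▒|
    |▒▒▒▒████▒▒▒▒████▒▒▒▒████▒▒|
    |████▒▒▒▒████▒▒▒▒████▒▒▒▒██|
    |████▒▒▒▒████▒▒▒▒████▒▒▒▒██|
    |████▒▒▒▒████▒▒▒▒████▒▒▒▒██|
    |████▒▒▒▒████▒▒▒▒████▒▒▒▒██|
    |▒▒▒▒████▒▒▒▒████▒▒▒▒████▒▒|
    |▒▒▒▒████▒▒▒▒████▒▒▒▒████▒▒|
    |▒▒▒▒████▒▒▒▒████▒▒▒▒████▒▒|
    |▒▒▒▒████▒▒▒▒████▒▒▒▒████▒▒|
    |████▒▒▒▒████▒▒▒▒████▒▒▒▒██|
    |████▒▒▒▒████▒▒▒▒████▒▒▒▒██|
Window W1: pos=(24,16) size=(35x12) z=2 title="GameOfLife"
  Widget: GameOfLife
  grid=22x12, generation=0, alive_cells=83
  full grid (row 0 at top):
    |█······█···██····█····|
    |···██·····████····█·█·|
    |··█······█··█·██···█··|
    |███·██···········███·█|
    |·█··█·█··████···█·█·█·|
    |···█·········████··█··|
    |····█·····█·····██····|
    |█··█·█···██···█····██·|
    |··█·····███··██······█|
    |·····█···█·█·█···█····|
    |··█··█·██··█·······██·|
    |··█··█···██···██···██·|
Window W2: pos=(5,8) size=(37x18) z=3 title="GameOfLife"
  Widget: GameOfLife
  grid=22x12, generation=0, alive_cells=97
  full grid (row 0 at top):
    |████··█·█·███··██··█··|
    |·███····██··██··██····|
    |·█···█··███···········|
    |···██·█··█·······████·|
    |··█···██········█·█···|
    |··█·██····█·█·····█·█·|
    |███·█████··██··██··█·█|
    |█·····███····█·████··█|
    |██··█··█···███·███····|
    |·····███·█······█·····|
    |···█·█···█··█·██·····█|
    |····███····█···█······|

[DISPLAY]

                                             
                                             
                                             
                                             
                                             
                                             
━━━━━━━━━━━━━━━━━━━━━━━━━━━━━━━━━┓           
ameOfLife                        ┃           
─────────────────────────────────┨           
n: 0                             ┃           
██··█·█·███··██··█··             ┃           
██····██··██··██····             ┃           
···█··███···········             ┃           
·██·█··█·······████·             ┃━━━━━━━━━┓ 
█···██········█·█···             ┃━━━━━━━━━━━
█·██····█·█·····█·█·             ┃           
█·█████··██··██··█·█             ┃───────────
····███····█·████··█             ┃           
··█··█···███·███····             ┃··█··      
···███·█······█·····             ┃███·█      
·█·█···█··█·██·····█             ┃·█·█·      
··███····█···█······             ┃··█··      
                                 ┃█····      
━━━━━━━━━━━━━━━━━━━━━━━━━━━━━━━━━┛··██·      


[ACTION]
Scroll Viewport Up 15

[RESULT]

                                             
                                             
                                             
                                             
                                             
                                             
                                             
                                             
━━━━━━━━━━━━━━━━━━━━━━━━━━━━━━━━━┓           
ameOfLife                        ┃           
─────────────────────────────────┨           
n: 0                             ┃           
██··█·█·███··██··█··             ┃           
██····██··██··██····             ┃           
···█··███···········             ┃           
·██·█··█·······████·             ┃━━━━━━━━━┓ 
█···██········█·█···             ┃━━━━━━━━━━━
█·██····█·█·····█·█·             ┃           
█·█████··██··██··█·█             ┃───────────
····███····█·████··█             ┃           
··█··█···███·███····             ┃··█··      
···███·█······█·····             ┃███·█      
·█·█···█··█·██·····█             ┃·█·█·      
··███····█···█······             ┃··█··      


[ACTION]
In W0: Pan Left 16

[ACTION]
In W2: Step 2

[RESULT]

                                             
                                             
                                             
                                             
                                             
                                             
                                             
                                             
━━━━━━━━━━━━━━━━━━━━━━━━━━━━━━━━━┓           
ameOfLife                        ┃           
─────────────────────────────────┨           
n: 2                             ┃           
·██······█·█·█·█····             ┃           
███·█████··█····█···             ┃           
···██··███···█···█··             ┃           
███···███······████·             ┃━━━━━━━━━┓ 
█·█·████······█···█·             ┃━━━━━━━━━━━
█··█··██·██··██···██             ┃           
█·██··██·█···████··█             ┃───────────
█·█······█······█·█·             ┃           
███······███···███··             ┃··█··      
····████████████····             ┃███·█      
··█··█████··█·█·····             ┃·█·█·      
···███······█·█·····             ┃··█··      


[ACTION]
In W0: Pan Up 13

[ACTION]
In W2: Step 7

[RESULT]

                                             
                                             
                                             
                                             
                                             
                                             
                                             
                                             
━━━━━━━━━━━━━━━━━━━━━━━━━━━━━━━━━┓           
ameOfLife                        ┃           
─────────────────────────────────┨           
n: 9                             ┃           
·███················             ┃           
█··██········█······             ┃           
···██······██··█····             ┃           
█·█·····███····█····             ┃━━━━━━━━━┓ 
·█······█···········             ┃━━━━━━━━━━━
·███····█···█·█·█···             ┃           
·██········█·█····█·             ┃───────────
·██·█··········██·█·             ┃           
··█·█···············             ┃··█··      
····················             ┃███·█      
····················             ┃·█·█·      
····················             ┃··█··      


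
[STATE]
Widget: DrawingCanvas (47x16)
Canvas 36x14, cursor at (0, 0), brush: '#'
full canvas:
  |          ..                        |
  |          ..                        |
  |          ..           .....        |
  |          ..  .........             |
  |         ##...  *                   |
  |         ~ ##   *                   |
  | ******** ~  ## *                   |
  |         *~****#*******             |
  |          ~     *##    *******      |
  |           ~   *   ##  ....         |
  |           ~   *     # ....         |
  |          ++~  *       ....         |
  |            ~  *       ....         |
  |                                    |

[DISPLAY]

+         ..                                   
          ..                                   
          ..           .....                   
          ..  .........                        
         ##...  *                              
         ~ ##   *                              
 ******** ~  ## *                              
         *~****#*******                        
          ~     *##    *******                 
           ~   *   ##  ....                    
           ~   *     # ....                    
          ++~  *       ....                    
            ~  *       ....                    
                                               
                                               
                                               


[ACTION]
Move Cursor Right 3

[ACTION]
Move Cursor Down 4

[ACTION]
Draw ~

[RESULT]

          ..                                   
          ..                                   
          ..           .....                   
          ..  .........                        
   ~     ##...  *                              
         ~ ##   *                              
 ******** ~  ## *                              
         *~****#*******                        
          ~     *##    *******                 
           ~   *   ##  ....                    
           ~   *     # ....                    
          ++~  *       ....                    
            ~  *       ....                    
                                               
                                               
                                               


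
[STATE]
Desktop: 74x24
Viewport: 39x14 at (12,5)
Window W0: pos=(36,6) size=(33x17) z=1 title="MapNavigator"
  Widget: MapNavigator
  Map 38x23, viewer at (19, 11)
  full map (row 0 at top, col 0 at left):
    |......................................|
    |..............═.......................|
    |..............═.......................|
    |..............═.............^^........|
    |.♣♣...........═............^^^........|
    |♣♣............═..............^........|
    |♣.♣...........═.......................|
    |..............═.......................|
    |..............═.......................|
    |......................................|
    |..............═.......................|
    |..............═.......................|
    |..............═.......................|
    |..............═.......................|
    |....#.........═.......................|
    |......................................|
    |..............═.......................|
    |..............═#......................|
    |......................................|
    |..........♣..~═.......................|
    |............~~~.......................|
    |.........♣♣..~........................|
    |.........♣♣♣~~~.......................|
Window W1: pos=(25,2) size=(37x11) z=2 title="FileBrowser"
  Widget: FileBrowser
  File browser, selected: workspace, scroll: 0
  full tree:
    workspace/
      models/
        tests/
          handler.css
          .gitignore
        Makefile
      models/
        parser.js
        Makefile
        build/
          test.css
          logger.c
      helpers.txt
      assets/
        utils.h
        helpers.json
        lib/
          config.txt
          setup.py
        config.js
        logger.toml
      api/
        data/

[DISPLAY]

             ┃> [-] workspace/         
             ┃    [+] models/          
             ┃    [+] models/          
             ┃    helpers.txt          
             ┃    [+] assets/          
             ┃    [+] api/             
             ┃                         
             ┗━━━━━━━━━━━━━━━━━━━━━━━━━
                        ┃..............
                        ┃..........═...
                        ┃..........═...
                        ┃..........═...
                        ┃..........═...
                        ┃#.........═...


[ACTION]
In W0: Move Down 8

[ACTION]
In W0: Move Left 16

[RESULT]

             ┃> [-] workspace/         
             ┃    [+] models/          
             ┃    [+] models/          
             ┃    helpers.txt          
             ┃    [+] assets/          
             ┃    [+] api/             
             ┃                         
             ┗━━━━━━━━━━━━━━━━━━━━━━━━━
                        ┃            ..
                        ┃            ..
                        ┃            ..
                        ┃            ..
                        ┃            ..
                        ┃            ..


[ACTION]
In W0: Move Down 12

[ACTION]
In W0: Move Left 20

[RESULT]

             ┃> [-] workspace/         
             ┃    [+] models/          
             ┃    [+] models/          
             ┃    helpers.txt          
             ┃    [+] assets/          
             ┃    [+] api/             
             ┃                         
             ┗━━━━━━━━━━━━━━━━━━━━━━━━━
                        ┃              
                        ┃              
                        ┃              
                        ┃              
                        ┃              
                        ┃              


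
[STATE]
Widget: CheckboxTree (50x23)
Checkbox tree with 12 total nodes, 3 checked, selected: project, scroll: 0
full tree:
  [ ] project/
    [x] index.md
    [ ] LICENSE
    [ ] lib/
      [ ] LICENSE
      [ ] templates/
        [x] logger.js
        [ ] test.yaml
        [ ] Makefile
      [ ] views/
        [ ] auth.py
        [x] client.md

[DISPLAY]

>[-] project/                                     
   [x] index.md                                   
   [ ] LICENSE                                    
   [-] lib/                                       
     [ ] LICENSE                                  
     [-] templates/                               
       [x] logger.js                              
       [ ] test.yaml                              
       [ ] Makefile                               
     [-] views/                                   
       [ ] auth.py                                
       [x] client.md                              
                                                  
                                                  
                                                  
                                                  
                                                  
                                                  
                                                  
                                                  
                                                  
                                                  
                                                  


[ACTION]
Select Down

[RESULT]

 [-] project/                                     
>  [x] index.md                                   
   [ ] LICENSE                                    
   [-] lib/                                       
     [ ] LICENSE                                  
     [-] templates/                               
       [x] logger.js                              
       [ ] test.yaml                              
       [ ] Makefile                               
     [-] views/                                   
       [ ] auth.py                                
       [x] client.md                              
                                                  
                                                  
                                                  
                                                  
                                                  
                                                  
                                                  
                                                  
                                                  
                                                  
                                                  


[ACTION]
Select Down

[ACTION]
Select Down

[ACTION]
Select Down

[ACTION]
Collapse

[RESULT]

 [-] project/                                     
   [x] index.md                                   
   [ ] LICENSE                                    
   [-] lib/                                       
>    [ ] LICENSE                                  
     [-] templates/                               
       [x] logger.js                              
       [ ] test.yaml                              
       [ ] Makefile                               
     [-] views/                                   
       [ ] auth.py                                
       [x] client.md                              
                                                  
                                                  
                                                  
                                                  
                                                  
                                                  
                                                  
                                                  
                                                  
                                                  
                                                  


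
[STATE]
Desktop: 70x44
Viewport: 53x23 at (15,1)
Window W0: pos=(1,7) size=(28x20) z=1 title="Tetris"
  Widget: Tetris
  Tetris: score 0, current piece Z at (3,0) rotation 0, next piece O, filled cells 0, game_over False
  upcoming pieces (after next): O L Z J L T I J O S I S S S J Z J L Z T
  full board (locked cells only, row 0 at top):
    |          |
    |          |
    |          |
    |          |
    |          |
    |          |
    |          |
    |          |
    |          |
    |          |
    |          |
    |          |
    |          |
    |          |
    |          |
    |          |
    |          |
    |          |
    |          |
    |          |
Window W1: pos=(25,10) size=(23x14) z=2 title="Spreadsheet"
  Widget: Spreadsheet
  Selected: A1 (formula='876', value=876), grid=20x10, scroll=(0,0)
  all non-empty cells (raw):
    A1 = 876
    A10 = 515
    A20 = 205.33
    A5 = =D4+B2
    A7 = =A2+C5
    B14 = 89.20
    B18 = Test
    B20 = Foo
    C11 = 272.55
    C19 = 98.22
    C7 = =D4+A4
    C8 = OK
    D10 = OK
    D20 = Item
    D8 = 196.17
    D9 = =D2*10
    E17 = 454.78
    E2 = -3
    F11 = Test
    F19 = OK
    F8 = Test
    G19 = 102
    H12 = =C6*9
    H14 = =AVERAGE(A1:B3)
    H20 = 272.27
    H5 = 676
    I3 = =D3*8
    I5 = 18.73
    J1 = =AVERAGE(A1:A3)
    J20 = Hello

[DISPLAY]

                                                     
                                                     
                                                     
                                                     
                                                     
                                                     
━━━━━━━━━━━━━┓                                       
             ┃                                       
─────────────┨                                       
xt:       ┏━━━━━━━━━━━━━━━━━━━━━┓                    
          ┃ Spreadsheet         ┃                    
          ┠─────────────────────┨                    
          ┃A1: 876              ┃                    
          ┃       A       B     ┃                    
          ┃---------------------┃                    
ore:      ┃  1    [876]       0 ┃                    
          ┃  2        0       0 ┃                    
          ┃  3        0       0 ┃                    
          ┃  4        0       0 ┃                    
          ┃  5        0       0 ┃                    
          ┃  6        0       0 ┃                    
          ┃  7        0       0 ┃                    
          ┗━━━━━━━━━━━━━━━━━━━━━┛                    


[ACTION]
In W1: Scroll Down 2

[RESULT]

                                                     
                                                     
                                                     
                                                     
                                                     
                                                     
━━━━━━━━━━━━━┓                                       
             ┃                                       
─────────────┨                                       
xt:       ┏━━━━━━━━━━━━━━━━━━━━━┓                    
          ┃ Spreadsheet         ┃                    
          ┠─────────────────────┨                    
          ┃A1: 876              ┃                    
          ┃       A       B     ┃                    
          ┃---------------------┃                    
ore:      ┃  3        0       0 ┃                    
          ┃  4        0       0 ┃                    
          ┃  5        0       0 ┃                    
          ┃  6        0       0 ┃                    
          ┃  7        0       0 ┃                    
          ┃  8        0       0O┃                    
          ┃  9        0       0 ┃                    
          ┗━━━━━━━━━━━━━━━━━━━━━┛                    


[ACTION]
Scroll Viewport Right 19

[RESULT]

                                                     
                                                     
                                                     
                                                     
                                                     
                                                     
━━━━━━━━━━━┓                                         
           ┃                                         
───────────┨                                         
:       ┏━━━━━━━━━━━━━━━━━━━━━┓                      
        ┃ Spreadsheet         ┃                      
        ┠─────────────────────┨                      
        ┃A1: 876              ┃                      
        ┃       A       B     ┃                      
        ┃---------------------┃                      
e:      ┃  3        0       0 ┃                      
        ┃  4        0       0 ┃                      
        ┃  5        0       0 ┃                      
        ┃  6        0       0 ┃                      
        ┃  7        0       0 ┃                      
        ┃  8        0       0O┃                      
        ┃  9        0       0 ┃                      
        ┗━━━━━━━━━━━━━━━━━━━━━┛                      


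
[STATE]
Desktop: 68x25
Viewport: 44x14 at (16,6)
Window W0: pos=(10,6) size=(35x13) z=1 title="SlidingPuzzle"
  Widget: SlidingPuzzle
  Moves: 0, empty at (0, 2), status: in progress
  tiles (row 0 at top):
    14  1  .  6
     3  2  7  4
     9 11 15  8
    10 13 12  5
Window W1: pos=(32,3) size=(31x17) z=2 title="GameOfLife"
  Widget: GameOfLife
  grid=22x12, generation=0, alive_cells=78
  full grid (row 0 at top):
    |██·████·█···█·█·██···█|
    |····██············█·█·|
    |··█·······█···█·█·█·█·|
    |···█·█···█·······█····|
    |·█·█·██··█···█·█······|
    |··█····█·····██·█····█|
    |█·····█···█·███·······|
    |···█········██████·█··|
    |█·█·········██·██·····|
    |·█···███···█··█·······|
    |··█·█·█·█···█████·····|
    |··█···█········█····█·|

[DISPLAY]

━━━━━━━━━━━━━━━━┃Gen: 0                     
ingPuzzle       ┃██·████·█···█·█·██···█     
────────────────┃····██············█·█·     
┬────┬────┬────┐┃··█·······█···█·█·█·█·     
│  1 │    │  6 │┃···█·█···█·······█····     
┼────┼────┼────┤┃·█·█·██··█···█·█······     
│  2 │  7 │  4 │┃··█····█·····██·█····█     
┼────┼────┼────┤┃█·····█···█·███·······     
│ 11 │ 15 │  8 │┃···█········██████·█··     
┼────┼────┼────┤┃█·█·········██·██·····     
│ 13 │ 12 │  5 │┃·█···███···█··█·······     
┴────┴────┴────┘┃··█·█·█·█···█████·····     
━━━━━━━━━━━━━━━━┃··█···█········█····█·     
                ┗━━━━━━━━━━━━━━━━━━━━━━━━━━━


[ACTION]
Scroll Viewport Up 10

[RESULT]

                                            
                                            
                                            
                ┏━━━━━━━━━━━━━━━━━━━━━━━━━━━
                ┃ GameOfLife                
                ┠───────────────────────────
━━━━━━━━━━━━━━━━┃Gen: 0                     
ingPuzzle       ┃██·████·█···█·█·██···█     
────────────────┃····██············█·█·     
┬────┬────┬────┐┃··█·······█···█·█·█·█·     
│  1 │    │  6 │┃···█·█···█·······█····     
┼────┼────┼────┤┃·█·█·██··█···█·█······     
│  2 │  7 │  4 │┃··█····█·····██·█····█     
┼────┼────┼────┤┃█·····█···█·███·······     


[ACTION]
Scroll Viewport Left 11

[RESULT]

                                            
                                            
                                            
                           ┏━━━━━━━━━━━━━━━━
                           ┃ GameOfLife     
                           ┠────────────────
     ┏━━━━━━━━━━━━━━━━━━━━━┃Gen: 0          
     ┃ SlidingPuzzle       ┃██·████·█···█·█·
     ┠─────────────────────┃····██··········
     ┃┌────┬────┬────┬────┐┃··█·······█···█·
     ┃│ 14 │  1 │    │  6 │┃···█·█···█······
     ┃├────┼────┼────┼────┤┃·█·█·██··█···█·█
     ┃│  3 │  2 │  7 │  4 │┃··█····█·····██·
     ┃├────┼────┼────┼────┤┃█·····█···█·███·


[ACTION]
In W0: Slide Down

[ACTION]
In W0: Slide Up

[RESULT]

                                            
                                            
                                            
                           ┏━━━━━━━━━━━━━━━━
                           ┃ GameOfLife     
                           ┠────────────────
     ┏━━━━━━━━━━━━━━━━━━━━━┃Gen: 0          
     ┃ SlidingPuzzle       ┃██·████·█···█·█·
     ┠─────────────────────┃····██··········
     ┃┌────┬────┬────┬────┐┃··█·······█···█·
     ┃│ 14 │  1 │  7 │  6 │┃···█·█···█······
     ┃├────┼────┼────┼────┤┃·█·█·██··█···█·█
     ┃│  3 │  2 │    │  4 │┃··█····█·····██·
     ┃├────┼────┼────┼────┤┃█·····█···█·███·


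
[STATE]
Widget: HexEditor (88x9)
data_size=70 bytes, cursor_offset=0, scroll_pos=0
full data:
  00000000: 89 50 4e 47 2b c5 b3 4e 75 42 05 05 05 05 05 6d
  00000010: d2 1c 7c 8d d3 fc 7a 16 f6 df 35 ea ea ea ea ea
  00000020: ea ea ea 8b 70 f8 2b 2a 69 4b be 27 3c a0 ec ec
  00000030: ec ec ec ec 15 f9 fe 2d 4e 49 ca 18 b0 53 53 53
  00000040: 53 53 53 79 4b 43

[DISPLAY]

00000000  89 50 4e 47 2b c5 b3 4e  75 42 05 05 05 05 05 6d  |.PNG+..NuB.....m|          
00000010  d2 1c 7c 8d d3 fc 7a 16  f6 df 35 ea ea ea ea ea  |..|...z...5.....|          
00000020  ea ea ea 8b 70 f8 2b 2a  69 4b be 27 3c a0 ec ec  |....p.+*iK.'<...|          
00000030  ec ec ec ec 15 f9 fe 2d  4e 49 ca 18 b0 53 53 53  |.......-NI...SSS|          
00000040  53 53 53 79 4b 43                                 |SSSyKC          |          
                                                                                        
                                                                                        
                                                                                        
                                                                                        


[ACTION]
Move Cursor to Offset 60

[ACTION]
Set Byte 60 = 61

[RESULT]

00000000  89 50 4e 47 2b c5 b3 4e  75 42 05 05 05 05 05 6d  |.PNG+..NuB.....m|          
00000010  d2 1c 7c 8d d3 fc 7a 16  f6 df 35 ea ea ea ea ea  |..|...z...5.....|          
00000020  ea ea ea 8b 70 f8 2b 2a  69 4b be 27 3c a0 ec ec  |....p.+*iK.'<...|          
00000030  ec ec ec ec 15 f9 fe 2d  4e 49 ca 18 61 53 53 53  |.......-NI..aSSS|          
00000040  53 53 53 79 4b 43                                 |SSSyKC          |          
                                                                                        
                                                                                        
                                                                                        
                                                                                        


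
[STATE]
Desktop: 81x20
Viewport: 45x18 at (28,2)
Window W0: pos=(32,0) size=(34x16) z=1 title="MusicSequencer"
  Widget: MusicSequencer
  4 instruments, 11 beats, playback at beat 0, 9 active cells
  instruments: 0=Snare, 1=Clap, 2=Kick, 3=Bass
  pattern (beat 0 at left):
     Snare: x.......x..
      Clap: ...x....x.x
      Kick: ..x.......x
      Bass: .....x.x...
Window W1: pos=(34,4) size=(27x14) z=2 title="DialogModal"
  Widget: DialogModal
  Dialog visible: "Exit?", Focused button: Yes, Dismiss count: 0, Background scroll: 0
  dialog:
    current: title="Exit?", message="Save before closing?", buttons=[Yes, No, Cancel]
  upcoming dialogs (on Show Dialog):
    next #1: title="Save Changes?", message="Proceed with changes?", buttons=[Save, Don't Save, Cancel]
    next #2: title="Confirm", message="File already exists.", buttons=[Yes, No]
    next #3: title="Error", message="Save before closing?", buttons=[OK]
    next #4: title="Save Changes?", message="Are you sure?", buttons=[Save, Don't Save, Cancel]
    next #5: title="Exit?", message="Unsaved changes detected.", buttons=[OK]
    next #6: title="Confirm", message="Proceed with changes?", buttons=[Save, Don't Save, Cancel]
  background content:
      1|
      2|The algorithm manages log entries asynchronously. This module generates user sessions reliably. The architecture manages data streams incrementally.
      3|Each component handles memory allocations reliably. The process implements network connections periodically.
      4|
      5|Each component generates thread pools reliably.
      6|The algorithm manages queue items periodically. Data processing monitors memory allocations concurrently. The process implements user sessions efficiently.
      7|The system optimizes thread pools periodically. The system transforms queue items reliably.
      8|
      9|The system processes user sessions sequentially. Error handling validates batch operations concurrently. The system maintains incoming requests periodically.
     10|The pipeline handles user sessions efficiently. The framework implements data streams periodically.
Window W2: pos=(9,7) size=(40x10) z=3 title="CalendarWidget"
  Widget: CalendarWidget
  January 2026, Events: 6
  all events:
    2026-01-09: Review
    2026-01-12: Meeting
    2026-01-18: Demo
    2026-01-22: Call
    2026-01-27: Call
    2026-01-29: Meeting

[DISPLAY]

    ┠────────────────────────────────┨       
    ┃      ▼1234567890               ┃       
    ┃ ┏━━━━━━━━━━━━━━━━━━━━━━━━━┓    ┃       
    ┃ ┃ DialogModal             ┃    ┃       
    ┃ ┠─────────────────────────┨    ┃       
━━━━━━━━━━━━━━━━━━━━┓           ┃    ┃       
                    ┃manages log┃    ┃       
────────────────────┨────────┐me┃    ┃       
ry 2026             ┃?       │  ┃    ┃       
Su                  ┃ closing│s ┃    ┃       
 4                  ┃ Cancel │ue┃    ┃       
 11                 ┃────────┘re┃    ┃       
 18*                ┃           ┃    ┃       
 25                 ┃cesses user┃━━━━┛       
━━━━━━━━━━━━━━━━━━━━┛andles user┃            
      ┗━━━━━━━━━━━━━━━━━━━━━━━━━┛            
                                             
                                             


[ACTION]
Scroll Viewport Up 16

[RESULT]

    ┏━━━━━━━━━━━━━━━━━━━━━━━━━━━━━━━━┓       
    ┃ MusicSequencer                 ┃       
    ┠────────────────────────────────┨       
    ┃      ▼1234567890               ┃       
    ┃ ┏━━━━━━━━━━━━━━━━━━━━━━━━━┓    ┃       
    ┃ ┃ DialogModal             ┃    ┃       
    ┃ ┠─────────────────────────┨    ┃       
━━━━━━━━━━━━━━━━━━━━┓           ┃    ┃       
                    ┃manages log┃    ┃       
────────────────────┨────────┐me┃    ┃       
ry 2026             ┃?       │  ┃    ┃       
Su                  ┃ closing│s ┃    ┃       
 4                  ┃ Cancel │ue┃    ┃       
 11                 ┃────────┘re┃    ┃       
 18*                ┃           ┃    ┃       
 25                 ┃cesses user┃━━━━┛       
━━━━━━━━━━━━━━━━━━━━┛andles user┃            
      ┗━━━━━━━━━━━━━━━━━━━━━━━━━┛            


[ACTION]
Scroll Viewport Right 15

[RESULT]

━━━━━━━━━━━━━━━━━━━━━━━━━━━━━┓               
sicSequencer                 ┃               
─────────────────────────────┨               
   ▼1234567890               ┃               
━━━━━━━━━━━━━━━━━━━━━━━━┓    ┃               
DialogModal             ┃    ┃               
────────────────────────┨    ┃               
━━━━━━━━━━━━┓           ┃    ┃               
            ┃manages log┃    ┃               
────────────┨────────┐me┃    ┃               
            ┃?       │  ┃    ┃               
            ┃ closing│s ┃    ┃               
            ┃ Cancel │ue┃    ┃               
            ┃────────┘re┃    ┃               
            ┃           ┃    ┃               
            ┃cesses user┃━━━━┛               
━━━━━━━━━━━━┛andles user┃                    
━━━━━━━━━━━━━━━━━━━━━━━━┛                    


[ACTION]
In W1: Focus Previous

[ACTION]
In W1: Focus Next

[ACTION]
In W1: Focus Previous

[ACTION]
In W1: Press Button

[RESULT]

━━━━━━━━━━━━━━━━━━━━━━━━━━━━━┓               
sicSequencer                 ┃               
─────────────────────────────┨               
   ▼1234567890               ┃               
━━━━━━━━━━━━━━━━━━━━━━━━┓    ┃               
DialogModal             ┃    ┃               
────────────────────────┨    ┃               
━━━━━━━━━━━━┓           ┃    ┃               
            ┃manages log┃    ┃               
────────────┨ handles me┃    ┃               
            ┃           ┃    ┃               
            ┃ generates ┃    ┃               
            ┃manages que┃    ┃               
            ┃imizes thre┃    ┃               
            ┃           ┃    ┃               
            ┃cesses user┃━━━━┛               
━━━━━━━━━━━━┛andles user┃                    
━━━━━━━━━━━━━━━━━━━━━━━━┛                    
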